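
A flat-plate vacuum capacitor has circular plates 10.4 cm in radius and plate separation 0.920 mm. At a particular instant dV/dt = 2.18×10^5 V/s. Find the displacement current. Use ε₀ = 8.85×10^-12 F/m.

The displacement current equals the charging current C dV/dt. With C = ε₀A/d = (8.85×10^-12)(0.03398)/(9.20×10^-4) = 3.269×10^-10 F, I_d = (3.269×10^-10)(2.18×10^5) = 7.13×10^-5 A.

7.13×10^-5 A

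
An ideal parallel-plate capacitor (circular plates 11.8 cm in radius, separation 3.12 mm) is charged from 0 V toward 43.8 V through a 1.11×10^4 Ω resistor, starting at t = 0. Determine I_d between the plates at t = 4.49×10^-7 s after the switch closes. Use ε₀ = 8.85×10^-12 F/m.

2.85×10^-3 A

C = ε₀A/d = (8.85×10^-12)(0.04374)/(3.12×10^-3) = 1.241×10^-10 F, so τ = RC = 1.378×10^-6 s.
The conduction current is I(t) = (V₀/R) e^(−t/τ), and the displacement current between the plates equals it.
t/τ = 0.3258; I_d = (43.8/1.11×10^4) · e^(−0.3258) = (3.946×10^-3)(0.7219) = 2.85×10^-3 A.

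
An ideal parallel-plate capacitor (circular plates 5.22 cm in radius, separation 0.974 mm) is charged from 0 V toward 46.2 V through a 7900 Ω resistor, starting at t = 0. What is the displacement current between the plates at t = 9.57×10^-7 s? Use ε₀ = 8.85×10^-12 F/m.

C = ε₀A/d = (8.85×10^-12)(8.560×10^-3)/(9.74×10^-4) = 7.778×10^-11 F, so τ = RC = 6.145×10^-7 s.
The conduction current is I(t) = (V₀/R) e^(−t/τ), and the displacement current between the plates equals it.
t/τ = 1.557; I_d = (46.2/7900) · e^(−1.557) = (5.848×10^-3)(0.2108) = 1.23×10^-3 A.

1.23×10^-3 A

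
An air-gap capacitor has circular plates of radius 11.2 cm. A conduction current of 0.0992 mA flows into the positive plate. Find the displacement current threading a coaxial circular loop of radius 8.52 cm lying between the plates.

5.74×10^-5 A

By continuity the displacement current in the gap matches the conduction current: I_d = 9.92×10^-5 A.
Through an area πr² the displacement current is I_d·(πr²/πR²) = I_d (r/R)² = 5.74×10^-5 A.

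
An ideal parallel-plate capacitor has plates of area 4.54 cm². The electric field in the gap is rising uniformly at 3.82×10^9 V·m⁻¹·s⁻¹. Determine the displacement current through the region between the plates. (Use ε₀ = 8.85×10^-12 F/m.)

1.53×10^-5 A

I_d = ε₀ A (dE/dt) = (8.85×10^-12)(4.54×10^-4 m²)(3.82×10^9) = 1.53×10^-5 A.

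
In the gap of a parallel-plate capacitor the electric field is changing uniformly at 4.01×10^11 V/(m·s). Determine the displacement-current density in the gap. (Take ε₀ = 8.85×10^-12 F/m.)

3.55 A/m²

J_d = ε₀ dE/dt = (8.85×10^-12)(4.01×10^11) = 3.55 A/m².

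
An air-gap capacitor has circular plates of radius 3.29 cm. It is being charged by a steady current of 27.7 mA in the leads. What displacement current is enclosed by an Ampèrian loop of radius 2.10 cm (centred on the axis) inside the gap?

Between the plates the displacement current equals the wire current: I_d = 27.7 mA = 0.0277 A.
Since J_d is uniform, the enclosed fraction is (r/R)² = 0.4074, giving I_d,enc = 0.0113 A.

0.0113 A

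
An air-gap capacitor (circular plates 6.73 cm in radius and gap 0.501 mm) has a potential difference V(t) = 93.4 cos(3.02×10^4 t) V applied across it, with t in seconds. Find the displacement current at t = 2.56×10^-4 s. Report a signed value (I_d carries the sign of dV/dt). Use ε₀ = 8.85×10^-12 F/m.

-7.04×10^-4 A

dV/dt = (93.4)(3.02×10^4)·−sin(7.7312) = -2.799×10^6 V/s.
I_d = C dV/dt with C = ε₀A/d = (8.85×10^-12)(0.01423)/(5.01×10^-4) = 2.514×10^-10 F, so I_d = (2.514×10^-10)(-2.799×10^6) = -7.04×10^-4 A.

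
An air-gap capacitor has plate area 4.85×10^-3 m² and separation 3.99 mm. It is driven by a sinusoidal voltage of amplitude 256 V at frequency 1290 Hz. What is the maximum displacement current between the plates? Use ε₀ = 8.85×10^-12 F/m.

(dE/dt)_max = V₀ω/d = 5.200×10^8 V/(m·s); ω = 2πf = 8105 rad/s.
I_d,max = ε₀ A (dE/dt)_max = (8.85×10^-12)(4.85×10^-3)(5.200×10^8) = 2.23×10^-5 A.

2.23×10^-5 A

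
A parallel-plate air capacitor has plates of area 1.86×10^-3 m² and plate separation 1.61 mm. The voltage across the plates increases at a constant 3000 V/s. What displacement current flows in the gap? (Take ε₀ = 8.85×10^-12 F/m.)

3.07×10^-8 A

E = V/d so dE/dt = (dV/dt)/d = 1.863×10^6 V/(m·s), and I_d = ε₀ A dE/dt = (8.85×10^-12)(1.86×10^-3)(1.863×10^6) = 3.07×10^-8 A.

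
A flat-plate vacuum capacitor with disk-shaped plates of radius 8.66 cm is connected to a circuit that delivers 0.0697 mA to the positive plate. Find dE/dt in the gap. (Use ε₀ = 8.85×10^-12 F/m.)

3.34×10^8 V/(m·s)

By continuity, I_d in the gap equals the 0.0697 mA flowing in the wire.
Inverting I_d = ε₀ A dE/dt gives dE/dt = 6.97×10^-5 / (8.85×10^-12 · 0.02356) = 3.34×10^8 V/(m·s).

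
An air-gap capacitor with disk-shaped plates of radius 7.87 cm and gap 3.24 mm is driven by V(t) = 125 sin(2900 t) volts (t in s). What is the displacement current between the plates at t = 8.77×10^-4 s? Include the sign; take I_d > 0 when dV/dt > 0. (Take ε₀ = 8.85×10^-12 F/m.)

-1.59×10^-5 A

dV/dt = (125)(2900)·cos(2.5433) = -2.995×10^5 V/s.
I_d = C dV/dt with C = ε₀A/d = (8.85×10^-12)(0.01946)/(3.24×10^-3) = 5.315×10^-11 F, so I_d = (5.315×10^-11)(-2.995×10^5) = -1.59×10^-5 A.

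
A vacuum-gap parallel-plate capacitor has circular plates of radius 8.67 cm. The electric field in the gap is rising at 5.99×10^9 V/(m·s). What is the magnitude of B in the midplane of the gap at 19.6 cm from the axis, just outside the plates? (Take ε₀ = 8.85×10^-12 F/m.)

Total displacement current: I_d = ε₀(πR²)(dE/dt) = (8.85×10^-12)(0.02362)(5.99×10^9) = 1.252×10^-3 A.
For r ≥ R the full I_d is enclosed: B = μ₀ I_d/(2πr) = (4π×10^-7)(1.252×10^-3)/(2π·0.196) = 1.28×10^-9 T.

1.28×10^-9 T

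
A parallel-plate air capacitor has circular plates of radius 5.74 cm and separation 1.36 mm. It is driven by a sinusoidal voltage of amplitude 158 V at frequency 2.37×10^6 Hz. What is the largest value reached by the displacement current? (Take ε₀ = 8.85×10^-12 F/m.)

0.158 A

C = ε₀A/d = (8.85×10^-12)(0.01035)/(1.36×10^-3) = 6.735×10^-11 F; ω = 2πf = 1.489×10^7 rad/s.
I_d = C dV/dt, so |I_d|_max = C V₀ ω = (6.735×10^-11)(158)(1.489×10^7) = 0.158 A.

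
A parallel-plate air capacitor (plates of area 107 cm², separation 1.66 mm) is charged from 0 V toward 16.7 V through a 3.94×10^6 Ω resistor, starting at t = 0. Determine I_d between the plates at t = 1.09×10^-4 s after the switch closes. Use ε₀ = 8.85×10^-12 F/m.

2.61×10^-6 A

With C = ε₀A/d = (8.85×10^-12)(0.0107)/(1.66×10^-3) = 5.705×10^-11 F, the time constant is τ = RC = 2.248×10^-4 s, so t/τ = 0.4849 and e^(−t/τ) = 0.6158.
I_d = I_cond = (V₀/R) e^(−t/τ) = (4.239×10^-6)(0.6158) = 2.61×10^-6 A.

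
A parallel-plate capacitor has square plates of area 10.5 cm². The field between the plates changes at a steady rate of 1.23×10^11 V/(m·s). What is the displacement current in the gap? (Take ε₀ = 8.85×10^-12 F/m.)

1.14×10^-3 A

I_d = ε₀ A (dE/dt) = (8.85×10^-12)(1.05×10^-3 m²)(1.23×10^11) = 1.14×10^-3 A.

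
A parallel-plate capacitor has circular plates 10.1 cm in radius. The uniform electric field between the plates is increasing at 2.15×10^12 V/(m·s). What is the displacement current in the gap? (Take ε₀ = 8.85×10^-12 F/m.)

I_d = ε₀ A (dE/dt) = (8.85×10^-12)(0.03205 m²)(2.15×10^12) = 0.610 A.

0.610 A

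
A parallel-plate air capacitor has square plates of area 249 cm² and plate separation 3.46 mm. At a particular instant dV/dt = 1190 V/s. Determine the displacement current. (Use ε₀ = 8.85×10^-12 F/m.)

7.58×10^-8 A

C = ε₀A/d = (8.85×10^-12)(0.0249)/(3.46×10^-3) = 6.369×10^-11 F.
I_d = C dV/dt = (6.369×10^-11)(1190) = 7.58×10^-8 A.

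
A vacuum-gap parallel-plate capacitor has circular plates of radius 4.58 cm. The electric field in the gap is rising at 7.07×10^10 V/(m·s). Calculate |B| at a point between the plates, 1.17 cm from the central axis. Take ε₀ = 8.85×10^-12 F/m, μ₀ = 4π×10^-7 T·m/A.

Total displacement current: I_d = ε₀(πR²)(dE/dt) = (8.85×10^-12)(6.590×10^-3)(7.07×10^10) = 4.123×10^-3 A.
For r < R the Ampère–Maxwell law gives B(2πr) = μ₀ I_d (r²/R²), so B = μ₀ I_d r/(2πR²) = (4π×10^-7)(4.123×10^-3)(0.0117)/(2π·0.0458²) = 4.60×10^-9 T.

4.60×10^-9 T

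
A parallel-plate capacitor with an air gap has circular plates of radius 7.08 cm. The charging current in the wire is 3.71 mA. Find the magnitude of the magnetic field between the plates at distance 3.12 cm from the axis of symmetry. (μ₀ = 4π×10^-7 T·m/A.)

No conduction current crosses the gap, so I_d there equals the 3.71×10^-3 A in the leads.
An Ampèrian loop of radius r encloses a fraction (r/R)² of I_d. Then B·2πr = μ₀ I_d (r/R)², giving B = μ₀ I_d r/(2πR²) = 4.62×10^-9 T.

4.62×10^-9 T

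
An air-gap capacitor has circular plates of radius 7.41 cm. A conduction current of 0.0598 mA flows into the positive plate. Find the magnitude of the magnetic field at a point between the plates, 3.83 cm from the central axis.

8.34×10^-11 T

By continuity the displacement current in the gap matches the conduction current: I_d = 5.98×10^-5 A.
For r < R the Ampère–Maxwell law gives B(2πr) = μ₀ I_d (r²/R²), so B = μ₀ I_d r/(2πR²) = (4π×10^-7)(5.98×10^-5)(0.0383)/(2π·0.0741²) = 8.34×10^-11 T.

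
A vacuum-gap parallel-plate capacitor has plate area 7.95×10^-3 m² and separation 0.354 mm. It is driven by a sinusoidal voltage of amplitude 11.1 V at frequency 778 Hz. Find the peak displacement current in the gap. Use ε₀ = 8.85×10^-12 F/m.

1.08×10^-5 A

The displacement current equals the conduction current C dV/dt, which peaks at C V₀ ω.
With C = ε₀A/d = (8.85×10^-12)(7.95×10^-3)/(3.54×10^-4) = 1.988×10^-10 F and ω = 2πf = 4888 rad/s, I_d,max = (1.988×10^-10)(11.1)(4888) = 1.08×10^-5 A.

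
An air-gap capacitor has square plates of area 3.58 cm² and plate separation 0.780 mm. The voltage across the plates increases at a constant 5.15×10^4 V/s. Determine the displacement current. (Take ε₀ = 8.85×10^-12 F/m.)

C = ε₀A/d = (8.85×10^-12)(3.58×10^-4)/(7.80×10^-4) = 4.062×10^-12 F.
I_d = C dV/dt = (4.062×10^-12)(5.15×10^4) = 2.09×10^-7 A.

2.09×10^-7 A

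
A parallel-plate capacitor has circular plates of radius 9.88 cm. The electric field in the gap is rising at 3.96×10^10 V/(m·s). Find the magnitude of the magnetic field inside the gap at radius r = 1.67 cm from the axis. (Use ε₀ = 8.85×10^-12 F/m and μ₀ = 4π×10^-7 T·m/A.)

I_d = ε₀ dΦ_E/dt = ε₀ πR² (dE/dt) = (8.85×10^-12)(0.03067)(3.96×10^10) = 0.01075 A through the full plate area.
∮B·dl = μ₀ I_d,enc with I_d,enc = I_d r²/R² = 3.071×10^-4 A; so B = μ₀ I_d,enc/(2πr) = 3.68×10^-9 T.

3.68×10^-9 T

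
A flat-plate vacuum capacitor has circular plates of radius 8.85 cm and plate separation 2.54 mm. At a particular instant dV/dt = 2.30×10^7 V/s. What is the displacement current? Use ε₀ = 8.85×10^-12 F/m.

The displacement current equals the charging current C dV/dt. With C = ε₀A/d = (8.85×10^-12)(0.02461)/(2.54×10^-3) = 8.575×10^-11 F, I_d = (8.575×10^-11)(2.30×10^7) = 1.97×10^-3 A.

1.97×10^-3 A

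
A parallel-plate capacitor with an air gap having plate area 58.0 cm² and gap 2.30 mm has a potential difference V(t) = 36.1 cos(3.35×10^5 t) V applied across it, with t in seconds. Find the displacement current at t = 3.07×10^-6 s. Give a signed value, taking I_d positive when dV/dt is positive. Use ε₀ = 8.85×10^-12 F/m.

dV/dt = (36.1)(3.35×10^5)·−sin(1.02845) = -1.036×10^7 V/s.
I_d = C dV/dt with C = ε₀A/d = (8.85×10^-12)(5.80×10^-3)/(2.30×10^-3) = 2.232×10^-11 F, so I_d = (2.232×10^-11)(-1.036×10^7) = -2.31×10^-4 A.

-2.31×10^-4 A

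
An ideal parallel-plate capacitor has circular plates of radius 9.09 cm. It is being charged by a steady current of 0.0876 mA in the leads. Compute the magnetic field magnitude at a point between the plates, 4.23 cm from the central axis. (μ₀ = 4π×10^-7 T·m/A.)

8.97×10^-11 T

No conduction current crosses the gap, so I_d there equals the 8.76×10^-5 A in the leads.
For r < R the Ampère–Maxwell law gives B(2πr) = μ₀ I_d (r²/R²), so B = μ₀ I_d r/(2πR²) = (4π×10^-7)(8.76×10^-5)(0.0423)/(2π·0.0909²) = 8.97×10^-11 T.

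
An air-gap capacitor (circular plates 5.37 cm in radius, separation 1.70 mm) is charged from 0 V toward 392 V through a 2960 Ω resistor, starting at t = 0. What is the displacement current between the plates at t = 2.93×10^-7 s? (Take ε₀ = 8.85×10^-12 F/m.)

0.0162 A

C = ε₀A/d = (8.85×10^-12)(9.059×10^-3)/(1.70×10^-3) = 4.716×10^-11 F, so τ = RC = 1.396×10^-7 s.
The conduction current is I(t) = (V₀/R) e^(−t/τ), and the displacement current between the plates equals it.
t/τ = 2.099; I_d = (392/2960) · e^(−2.099) = (0.1324)(0.1226) = 0.0162 A.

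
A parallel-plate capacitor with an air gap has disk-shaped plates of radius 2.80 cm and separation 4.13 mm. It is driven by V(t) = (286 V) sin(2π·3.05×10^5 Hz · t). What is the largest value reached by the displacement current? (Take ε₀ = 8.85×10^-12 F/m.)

(dE/dt)_max = V₀ω/d = 1.327×10^11 V/(m·s); ω = 2πf = 1.916×10^6 rad/s.
I_d,max = ε₀ A (dE/dt)_max = (8.85×10^-12)(2.463×10^-3)(1.327×10^11) = 2.89×10^-3 A.

2.89×10^-3 A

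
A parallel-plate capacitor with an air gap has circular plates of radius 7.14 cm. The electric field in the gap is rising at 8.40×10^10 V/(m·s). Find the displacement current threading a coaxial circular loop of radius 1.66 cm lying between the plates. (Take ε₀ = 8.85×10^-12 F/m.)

I_d = ε₀ dΦ_E/dt = ε₀ πR² (dE/dt) = (8.85×10^-12)(0.01602)(8.40×10^10) = 0.01191 A through the full plate area.
The field is uniform, so I_d,enc = I_d (r/R)² = (0.01191)(1.66/7.14)² = 6.44×10^-4 A.

6.44×10^-4 A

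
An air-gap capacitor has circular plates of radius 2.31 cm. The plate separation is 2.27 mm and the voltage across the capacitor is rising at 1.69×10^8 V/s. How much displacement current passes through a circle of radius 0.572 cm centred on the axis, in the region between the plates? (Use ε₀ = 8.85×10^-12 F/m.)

6.77×10^-5 A

dE/dt = (dV/dt)/d = 7.445×10^10 V/(m·s); I_d = ε₀(πR²)(dE/dt) = (8.85×10^-12)(1.676×10^-3)(7.445×10^10) = 1.104×10^-3 A.
Since J_d is uniform, the enclosed fraction is (r/R)² = 0.06132, giving I_d,enc = 6.77×10^-5 A.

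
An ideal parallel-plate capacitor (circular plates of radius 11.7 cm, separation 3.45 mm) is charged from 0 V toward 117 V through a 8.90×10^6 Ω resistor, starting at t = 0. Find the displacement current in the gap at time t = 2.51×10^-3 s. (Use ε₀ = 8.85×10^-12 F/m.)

1.02×10^-6 A

With C = ε₀A/d = (8.85×10^-12)(0.04301)/(3.45×10^-3) = 1.103×10^-10 F, the time constant is τ = RC = 9.817×10^-4 s, so t/τ = 2.557 and e^(−t/τ) = 0.07754.
I_d = I_cond = (V₀/R) e^(−t/τ) = (1.315×10^-5)(0.07754) = 1.02×10^-6 A.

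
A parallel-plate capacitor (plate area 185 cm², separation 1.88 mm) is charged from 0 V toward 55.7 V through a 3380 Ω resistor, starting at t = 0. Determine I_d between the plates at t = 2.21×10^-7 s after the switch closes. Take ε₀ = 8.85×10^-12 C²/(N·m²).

With C = ε₀A/d = (8.85×10^-12)(0.0185)/(1.88×10^-3) = 8.709×10^-11 F, the time constant is τ = RC = 2.944×10^-7 s, so t/τ = 0.7507 and e^(−t/τ) = 0.4720.
I_d = I_cond = (V₀/R) e^(−t/τ) = (0.01648)(0.4720) = 7.78×10^-3 A.

7.78×10^-3 A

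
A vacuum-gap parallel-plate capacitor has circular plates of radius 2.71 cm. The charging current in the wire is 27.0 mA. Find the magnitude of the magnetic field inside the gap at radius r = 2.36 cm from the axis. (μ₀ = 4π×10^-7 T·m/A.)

Between the plates the displacement current equals the wire current: I_d = 27.0 mA = 0.0270 A.
An Ampèrian loop of radius r encloses a fraction (r/R)² of I_d. Then B·2πr = μ₀ I_d (r/R)², giving B = μ₀ I_d r/(2πR²) = 1.74×10^-7 T.

1.74×10^-7 T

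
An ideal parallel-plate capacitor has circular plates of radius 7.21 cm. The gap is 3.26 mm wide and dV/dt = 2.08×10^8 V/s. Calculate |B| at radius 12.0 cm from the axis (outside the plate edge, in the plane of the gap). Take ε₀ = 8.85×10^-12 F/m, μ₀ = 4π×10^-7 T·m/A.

I_d = C dV/dt with C = ε₀πR²/d = 4.433×10^-11 F, so I_d = (4.433×10^-11)(2.08×10^8) = 9.221×10^-3 A.
For r ≥ R the full I_d is enclosed: B = μ₀ I_d/(2πr) = (4π×10^-7)(9.221×10^-3)/(2π·0.120) = 1.54×10^-8 T.

1.54×10^-8 T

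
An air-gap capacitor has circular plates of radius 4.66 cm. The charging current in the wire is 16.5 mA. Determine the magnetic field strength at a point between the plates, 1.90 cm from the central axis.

2.89×10^-8 T

No conduction current crosses the gap, so I_d there equals the 0.0165 A in the leads.
∮B·dl = μ₀ I_d,enc with I_d,enc = I_d r²/R² = 2.743×10^-3 A; so B = μ₀ I_d,enc/(2πr) = 2.89×10^-8 T.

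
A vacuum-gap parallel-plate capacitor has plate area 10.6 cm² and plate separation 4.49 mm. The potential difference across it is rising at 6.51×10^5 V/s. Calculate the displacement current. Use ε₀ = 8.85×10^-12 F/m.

1.36×10^-6 A

The field between the plates is E = V/d, so dE/dt = (6.51×10^5)/(4.49×10^-3 m) = 1.450×10^8 V/(m·s).
I_d = ε₀ A (dE/dt) = (8.85×10^-12)(1.06×10^-3)(1.450×10^8) = 1.36×10^-6 A.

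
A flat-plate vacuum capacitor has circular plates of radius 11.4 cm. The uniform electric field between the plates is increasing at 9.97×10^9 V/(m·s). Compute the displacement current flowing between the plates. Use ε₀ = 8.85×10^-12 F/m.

I_d = ε₀ A (dE/dt) = (8.85×10^-12)(0.04083 m²)(9.97×10^9) = 3.60×10^-3 A.

3.60×10^-3 A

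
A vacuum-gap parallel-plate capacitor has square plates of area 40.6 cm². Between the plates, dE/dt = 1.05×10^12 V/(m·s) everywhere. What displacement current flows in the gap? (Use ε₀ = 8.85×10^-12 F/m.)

With a uniform field, Φ_E = EA, so I_d = ε₀ A dE/dt = 0.0377 A.

0.0377 A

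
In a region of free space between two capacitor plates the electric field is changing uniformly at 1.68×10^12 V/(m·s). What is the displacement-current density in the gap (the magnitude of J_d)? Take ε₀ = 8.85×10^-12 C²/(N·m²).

14.9 A/m²

J_d = ε₀ dE/dt = (8.85×10^-12)(1.68×10^12) = 14.9 A/m².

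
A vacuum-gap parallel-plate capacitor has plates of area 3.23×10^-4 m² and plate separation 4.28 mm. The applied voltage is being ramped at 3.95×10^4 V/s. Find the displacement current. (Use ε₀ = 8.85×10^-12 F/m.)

E = V/d so dE/dt = (dV/dt)/d = 9.229×10^6 V/(m·s), and I_d = ε₀ A dE/dt = (8.85×10^-12)(3.23×10^-4)(9.229×10^6) = 2.64×10^-8 A.

2.64×10^-8 A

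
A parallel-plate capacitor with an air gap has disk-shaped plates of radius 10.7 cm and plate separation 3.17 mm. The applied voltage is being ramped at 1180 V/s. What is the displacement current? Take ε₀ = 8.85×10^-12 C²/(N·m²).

The field between the plates is E = V/d, so dE/dt = (1180)/(3.17×10^-3 m) = 3.722×10^5 V/(m·s).
I_d = ε₀ A (dE/dt) = (8.85×10^-12)(0.03597)(3.722×10^5) = 1.18×10^-7 A.

1.18×10^-7 A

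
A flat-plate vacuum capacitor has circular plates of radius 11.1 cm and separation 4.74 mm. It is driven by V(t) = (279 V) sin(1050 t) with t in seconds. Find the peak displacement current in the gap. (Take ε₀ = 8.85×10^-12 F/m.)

The displacement current equals the conduction current C dV/dt, which peaks at C V₀ ω.
With C = ε₀A/d = (8.85×10^-12)(0.03871)/(4.74×10^-3) = 7.228×10^-11 F and ω = 1050 rad/s, I_d,max = (7.228×10^-11)(279)(1050) = 2.12×10^-5 A.

2.12×10^-5 A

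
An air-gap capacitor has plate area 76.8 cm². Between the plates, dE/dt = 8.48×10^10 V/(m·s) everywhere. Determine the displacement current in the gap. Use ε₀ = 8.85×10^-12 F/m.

5.76×10^-3 A

The displacement current is ε₀ times dΦ_E/dt = ε₀ A dE/dt = (8.85×10^-12)(7.68×10^-3)(8.48×10^10) = 5.76×10^-3 A.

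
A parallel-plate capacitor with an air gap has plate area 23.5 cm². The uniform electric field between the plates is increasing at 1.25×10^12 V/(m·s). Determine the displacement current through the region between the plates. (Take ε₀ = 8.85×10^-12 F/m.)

With a uniform field, Φ_E = EA, so I_d = ε₀ A dE/dt = 0.0260 A.

0.0260 A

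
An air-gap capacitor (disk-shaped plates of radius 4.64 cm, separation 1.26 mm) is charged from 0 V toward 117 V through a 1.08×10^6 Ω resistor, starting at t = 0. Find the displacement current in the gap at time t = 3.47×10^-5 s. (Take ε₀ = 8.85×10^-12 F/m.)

5.51×10^-5 A

C = ε₀A/d = (8.85×10^-12)(6.764×10^-3)/(1.26×10^-3) = 4.751×10^-11 F, so τ = RC = 5.131×10^-5 s.
The conduction current is I(t) = (V₀/R) e^(−t/τ), and the displacement current between the plates equals it.
t/τ = 0.6763; I_d = (117/1.08×10^6) · e^(−0.6763) = (1.083×10^-4)(0.5085) = 5.51×10^-5 A.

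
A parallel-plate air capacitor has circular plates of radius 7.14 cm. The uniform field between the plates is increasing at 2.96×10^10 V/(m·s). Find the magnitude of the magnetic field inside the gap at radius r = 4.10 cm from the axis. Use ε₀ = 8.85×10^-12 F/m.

Through the whole plate area (πR² = 0.01602 m²), I_d = ε₀ πR² dE/dt = 4.197×10^-3 A.
∮B·dl = μ₀ I_d,enc with I_d,enc = I_d r²/R² = 1.384×10^-3 A; so B = μ₀ I_d,enc/(2πr) = 6.75×10^-9 T.

6.75×10^-9 T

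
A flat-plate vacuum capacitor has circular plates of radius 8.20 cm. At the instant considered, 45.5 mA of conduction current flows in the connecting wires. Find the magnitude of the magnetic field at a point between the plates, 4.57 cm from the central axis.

6.18×10^-8 T

Between the plates the displacement current equals the wire current: I_d = 45.5 mA = 0.0455 A.
For r < R the Ampère–Maxwell law gives B(2πr) = μ₀ I_d (r²/R²), so B = μ₀ I_d r/(2πR²) = (4π×10^-7)(0.0455)(0.0457)/(2π·0.0820²) = 6.18×10^-8 T.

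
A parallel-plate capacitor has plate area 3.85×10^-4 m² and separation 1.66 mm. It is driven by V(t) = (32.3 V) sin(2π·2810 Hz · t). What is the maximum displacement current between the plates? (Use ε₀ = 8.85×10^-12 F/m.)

C = ε₀A/d = (8.85×10^-12)(3.85×10^-4)/(1.66×10^-3) = 2.053×10^-12 F; ω = 2πf = 1.766×10^4 rad/s.
I_d = C dV/dt, so |I_d|_max = C V₀ ω = (2.053×10^-12)(32.3)(1.766×10^4) = 1.17×10^-6 A.

1.17×10^-6 A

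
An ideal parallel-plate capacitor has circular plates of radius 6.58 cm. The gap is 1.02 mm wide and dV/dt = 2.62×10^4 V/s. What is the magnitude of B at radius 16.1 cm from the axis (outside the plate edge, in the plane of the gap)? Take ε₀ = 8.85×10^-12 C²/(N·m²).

dE/dt = (dV/dt)/d = 2.569×10^7 V/(m·s); I_d = ε₀(πR²)(dE/dt) = (8.85×10^-12)(0.01360)(2.569×10^7) = 3.092×10^-6 A.
Outside the plates the loop encloses all of I_d, so B·2πr = μ₀ I_d and B = 3.84×10^-12 T.

3.84×10^-12 T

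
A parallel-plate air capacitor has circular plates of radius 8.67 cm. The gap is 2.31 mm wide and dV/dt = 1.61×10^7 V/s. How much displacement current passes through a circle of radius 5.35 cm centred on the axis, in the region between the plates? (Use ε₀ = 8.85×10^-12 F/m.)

5.55×10^-4 A

With E = V/d, dE/dt = 6.970×10^9 V/(m·s) and πR² = 0.02362 m², giving I_d = ε₀ πR² dE/dt = 1.457×10^-3 A.
Since J_d is uniform, the enclosed fraction is (r/R)² = 0.3808, giving I_d,enc = 5.55×10^-4 A.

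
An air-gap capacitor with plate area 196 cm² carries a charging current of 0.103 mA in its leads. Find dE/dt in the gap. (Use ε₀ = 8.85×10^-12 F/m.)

5.94×10^8 V/(m·s)

The displacement current between the plates equals the conduction current, I_d = 0.103 mA.
Then dE/dt = I_d/(ε₀A) = 5.94×10^8 V/(m·s).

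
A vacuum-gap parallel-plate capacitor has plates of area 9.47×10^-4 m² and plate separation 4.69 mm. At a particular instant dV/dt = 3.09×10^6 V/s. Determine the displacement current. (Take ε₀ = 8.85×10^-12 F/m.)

5.52×10^-6 A

The displacement current equals the charging current C dV/dt. With C = ε₀A/d = (8.85×10^-12)(9.47×10^-4)/(4.69×10^-3) = 1.787×10^-12 F, I_d = (1.787×10^-12)(3.09×10^6) = 5.52×10^-6 A.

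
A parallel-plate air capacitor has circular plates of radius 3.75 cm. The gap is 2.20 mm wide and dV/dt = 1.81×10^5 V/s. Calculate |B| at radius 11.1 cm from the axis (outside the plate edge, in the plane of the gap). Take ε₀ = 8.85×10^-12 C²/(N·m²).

With E = V/d, dE/dt = 8.227×10^7 V/(m·s) and πR² = 4.418×10^-3 m², giving I_d = ε₀ πR² dE/dt = 3.217×10^-6 A.
For r ≥ R the full I_d is enclosed: B = μ₀ I_d/(2πr) = (4π×10^-7)(3.217×10^-6)/(2π·0.111) = 5.80×10^-12 T.

5.80×10^-12 T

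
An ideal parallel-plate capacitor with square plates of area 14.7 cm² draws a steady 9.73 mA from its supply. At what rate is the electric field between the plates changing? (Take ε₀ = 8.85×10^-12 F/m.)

7.48×10^11 V/(m·s)

The displacement current between the plates equals the conduction current, I_d = 9.73 mA.
Inverting I_d = ε₀ A dE/dt gives dE/dt = 9.73×10^-3 / (8.85×10^-12 · 1.47×10^-3) = 7.48×10^11 V/(m·s).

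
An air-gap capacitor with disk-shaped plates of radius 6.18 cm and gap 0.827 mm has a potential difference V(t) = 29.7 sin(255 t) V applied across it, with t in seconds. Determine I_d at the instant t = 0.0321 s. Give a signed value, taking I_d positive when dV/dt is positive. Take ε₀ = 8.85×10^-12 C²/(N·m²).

dE/dt = (V₀ω/d)·cos(ωt) with ωt = 8.1855 rad: (29.7)(255)(-0.3255)/(8.27×10^-4) = -2.981×10^6 V/(m·s).
I_d = ε₀ A dE/dt = (8.85×10^-12)(0.01200)(-2.981×10^6) = -3.17×10^-7 A.

-3.17×10^-7 A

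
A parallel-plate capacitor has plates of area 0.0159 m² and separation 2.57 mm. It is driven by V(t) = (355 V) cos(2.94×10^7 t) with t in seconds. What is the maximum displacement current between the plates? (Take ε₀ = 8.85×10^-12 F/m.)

0.571 A

The displacement current equals the conduction current C dV/dt, which peaks at C V₀ ω.
With C = ε₀A/d = (8.85×10^-12)(0.0159)/(2.57×10^-3) = 5.475×10^-11 F and ω = 2.94×10^7 rad/s, I_d,max = (5.475×10^-11)(355)(2.94×10^7) = 0.571 A.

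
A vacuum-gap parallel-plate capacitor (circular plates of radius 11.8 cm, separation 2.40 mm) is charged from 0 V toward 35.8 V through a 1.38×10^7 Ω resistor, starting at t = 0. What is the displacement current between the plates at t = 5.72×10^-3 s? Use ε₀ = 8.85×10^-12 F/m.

C = ε₀A/d = (8.85×10^-12)(0.04374)/(2.40×10^-3) = 1.613×10^-10 F and τ = RC = 2.226×10^-3 s. I_d in the gap equals the RC charging current.
I_d(t) = (V₀/R) e^(−t/τ) = 2.594×10^-6 · e^(−2.570) = 1.99×10^-7 A.

1.99×10^-7 A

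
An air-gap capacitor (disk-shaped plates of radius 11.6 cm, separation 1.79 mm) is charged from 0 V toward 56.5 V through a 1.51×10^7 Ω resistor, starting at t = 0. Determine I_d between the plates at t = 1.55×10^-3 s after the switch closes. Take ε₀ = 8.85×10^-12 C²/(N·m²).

C = ε₀A/d = (8.85×10^-12)(0.04227)/(1.79×10^-3) = 2.090×10^-10 F, so τ = RC = 3.156×10^-3 s.
The conduction current is I(t) = (V₀/R) e^(−t/τ), and the displacement current between the plates equals it.
t/τ = 0.4911; I_d = (56.5/1.51×10^7) · e^(−0.4911) = (3.742×10^-6)(0.6120) = 2.29×10^-6 A.

2.29×10^-6 A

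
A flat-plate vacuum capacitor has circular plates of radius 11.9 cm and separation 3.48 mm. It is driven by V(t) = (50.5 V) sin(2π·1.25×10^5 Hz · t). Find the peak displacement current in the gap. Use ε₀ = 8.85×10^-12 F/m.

(dE/dt)_max = V₀ω/d = 1.140×10^10 V/(m·s); ω = 2πf = 7.854×10^5 rad/s.
I_d,max = ε₀ A (dE/dt)_max = (8.85×10^-12)(0.04449)(1.140×10^10) = 4.49×10^-3 A.

4.49×10^-3 A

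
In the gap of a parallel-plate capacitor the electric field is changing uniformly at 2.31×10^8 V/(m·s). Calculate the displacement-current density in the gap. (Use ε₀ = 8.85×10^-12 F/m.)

The displacement-current density is ε₀ ∂E/∂t = (8.85×10^-12)(2.31×10^8) = 2.04×10^-3 A/m².

2.04×10^-3 A/m²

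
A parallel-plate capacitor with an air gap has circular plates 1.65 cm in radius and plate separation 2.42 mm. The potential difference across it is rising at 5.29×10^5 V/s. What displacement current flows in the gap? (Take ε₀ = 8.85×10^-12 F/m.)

1.65×10^-6 A

The field between the plates is E = V/d, so dE/dt = (5.29×10^5)/(2.42×10^-3 m) = 2.186×10^8 V/(m·s).
I_d = ε₀ A (dE/dt) = (8.85×10^-12)(8.553×10^-4)(2.186×10^8) = 1.65×10^-6 A.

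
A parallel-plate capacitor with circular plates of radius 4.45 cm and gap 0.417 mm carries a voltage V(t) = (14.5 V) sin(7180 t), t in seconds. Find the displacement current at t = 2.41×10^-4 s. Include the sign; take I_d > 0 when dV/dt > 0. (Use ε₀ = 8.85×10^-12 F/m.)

-2.18×10^-6 A

dE/dt = (V₀ω/d)·cos(ωt) with ωt = 1.73038 rad: (14.5)(7180)(-0.1589)/(4.17×10^-4) = -3.967×10^7 V/(m·s).
I_d = ε₀ A dE/dt = (8.85×10^-12)(6.221×10^-3)(-3.967×10^7) = -2.18×10^-6 A.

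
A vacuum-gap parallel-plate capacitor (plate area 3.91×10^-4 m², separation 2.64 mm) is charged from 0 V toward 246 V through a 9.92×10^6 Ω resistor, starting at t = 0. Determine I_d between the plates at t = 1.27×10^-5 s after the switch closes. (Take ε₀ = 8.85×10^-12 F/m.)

9.34×10^-6 A

With C = ε₀A/d = (8.85×10^-12)(3.91×10^-4)/(2.64×10^-3) = 1.311×10^-12 F, the time constant is τ = RC = 1.301×10^-5 s, so t/τ = 0.9762 and e^(−t/τ) = 0.3767.
I_d = I_cond = (V₀/R) e^(−t/τ) = (2.480×10^-5)(0.3767) = 9.34×10^-6 A.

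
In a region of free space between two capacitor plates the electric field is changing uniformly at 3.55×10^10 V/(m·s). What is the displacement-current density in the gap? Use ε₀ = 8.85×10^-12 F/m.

The displacement-current density is ε₀ ∂E/∂t = (8.85×10^-12)(3.55×10^10) = 0.314 A/m².

0.314 A/m²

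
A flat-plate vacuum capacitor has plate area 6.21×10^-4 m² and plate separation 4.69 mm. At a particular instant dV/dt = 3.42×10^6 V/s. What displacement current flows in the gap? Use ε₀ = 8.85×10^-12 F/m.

4.01×10^-6 A

The field between the plates is E = V/d, so dE/dt = (3.42×10^6)/(4.69×10^-3 m) = 7.292×10^8 V/(m·s).
I_d = ε₀ A (dE/dt) = (8.85×10^-12)(6.21×10^-4)(7.292×10^8) = 4.01×10^-6 A.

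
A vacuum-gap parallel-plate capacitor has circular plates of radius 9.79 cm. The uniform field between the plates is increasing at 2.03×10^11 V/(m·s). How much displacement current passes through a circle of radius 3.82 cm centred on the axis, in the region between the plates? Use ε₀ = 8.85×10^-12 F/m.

Through the whole plate area (πR² = 0.03011 m²), I_d = ε₀ πR² dE/dt = 0.05409 A.
The field is uniform, so I_d,enc = I_d (r/R)² = (0.05409)(3.82/9.79)² = 8.24×10^-3 A.

8.24×10^-3 A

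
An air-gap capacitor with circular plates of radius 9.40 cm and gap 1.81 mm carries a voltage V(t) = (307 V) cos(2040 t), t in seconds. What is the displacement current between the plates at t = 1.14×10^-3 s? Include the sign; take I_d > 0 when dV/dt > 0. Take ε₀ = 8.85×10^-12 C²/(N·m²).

dE/dt = (V₀ω/d)·−sin(ωt) with ωt = 2.3256 rad: (307)(2040)(-0.7284)/(1.81×10^-3) = -2.520×10^8 V/(m·s).
I_d = ε₀ A dE/dt = (8.85×10^-12)(0.02776)(-2.520×10^8) = -6.19×10^-5 A.

-6.19×10^-5 A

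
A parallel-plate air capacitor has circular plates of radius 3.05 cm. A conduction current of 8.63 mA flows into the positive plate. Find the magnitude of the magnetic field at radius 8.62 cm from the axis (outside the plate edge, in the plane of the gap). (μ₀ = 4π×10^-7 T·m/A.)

2.00×10^-8 T

No conduction current crosses the gap, so I_d there equals the 8.63×10^-3 A in the leads.
With r > R the enclosed displacement current is the full I_d; B = μ₀ I_d / (2πr) = 2.00×10^-8 T.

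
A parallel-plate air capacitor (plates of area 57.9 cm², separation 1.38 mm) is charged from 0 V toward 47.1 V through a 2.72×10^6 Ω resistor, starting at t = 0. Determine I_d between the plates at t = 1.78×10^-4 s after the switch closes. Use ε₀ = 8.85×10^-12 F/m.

With C = ε₀A/d = (8.85×10^-12)(5.79×10^-3)/(1.38×10^-3) = 3.713×10^-11 F, the time constant is τ = RC = 1.010×10^-4 s, so t/τ = 1.762 and e^(−t/τ) = 0.1717.
I_d = I_cond = (V₀/R) e^(−t/τ) = (1.732×10^-5)(0.1717) = 2.97×10^-6 A.

2.97×10^-6 A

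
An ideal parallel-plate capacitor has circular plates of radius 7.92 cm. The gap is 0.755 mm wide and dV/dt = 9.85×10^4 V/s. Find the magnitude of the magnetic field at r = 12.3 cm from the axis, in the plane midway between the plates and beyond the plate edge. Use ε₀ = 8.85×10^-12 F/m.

I_d = C dV/dt with C = ε₀πR²/d = 2.310×10^-10 F, so I_d = (2.310×10^-10)(9.85×10^4) = 2.275×10^-5 A.
For r ≥ R the full I_d is enclosed: B = μ₀ I_d/(2πr) = (4π×10^-7)(2.275×10^-5)/(2π·0.123) = 3.70×10^-11 T.

3.70×10^-11 T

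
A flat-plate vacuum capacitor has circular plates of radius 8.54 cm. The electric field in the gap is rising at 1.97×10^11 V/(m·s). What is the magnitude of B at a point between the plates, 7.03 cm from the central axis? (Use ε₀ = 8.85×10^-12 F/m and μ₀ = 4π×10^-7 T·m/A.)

7.70×10^-8 T

Through the whole plate area (πR² = 0.02291 m²), I_d = ε₀ πR² dE/dt = 0.03994 A.
For r < R the Ampère–Maxwell law gives B(2πr) = μ₀ I_d (r²/R²), so B = μ₀ I_d r/(2πR²) = (4π×10^-7)(0.03994)(0.0703)/(2π·0.0854²) = 7.70×10^-8 T.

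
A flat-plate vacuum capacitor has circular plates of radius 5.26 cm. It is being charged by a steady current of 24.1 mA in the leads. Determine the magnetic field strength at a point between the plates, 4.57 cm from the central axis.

No conduction current crosses the gap, so I_d there equals the 0.0241 A in the leads.
For r < R the Ampère–Maxwell law gives B(2πr) = μ₀ I_d (r²/R²), so B = μ₀ I_d r/(2πR²) = (4π×10^-7)(0.0241)(0.0457)/(2π·0.0526²) = 7.96×10^-8 T.

7.96×10^-8 T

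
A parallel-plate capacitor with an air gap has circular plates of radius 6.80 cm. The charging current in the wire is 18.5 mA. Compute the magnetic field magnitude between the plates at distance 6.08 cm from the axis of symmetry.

By continuity the displacement current in the gap matches the conduction current: I_d = 0.0185 A.
An Ampèrian loop of radius r encloses a fraction (r/R)² of I_d. Then B·2πr = μ₀ I_d (r/R)², giving B = μ₀ I_d r/(2πR²) = 4.87×10^-8 T.

4.87×10^-8 T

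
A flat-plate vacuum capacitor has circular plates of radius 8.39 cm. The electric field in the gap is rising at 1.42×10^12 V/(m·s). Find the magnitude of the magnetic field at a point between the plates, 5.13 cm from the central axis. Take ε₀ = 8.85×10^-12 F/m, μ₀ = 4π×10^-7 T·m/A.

I_d = ε₀ dΦ_E/dt = ε₀ πR² (dE/dt) = (8.85×10^-12)(0.02211)(1.42×10^12) = 0.2779 A through the full plate area.
For r < R the Ampère–Maxwell law gives B(2πr) = μ₀ I_d (r²/R²), so B = μ₀ I_d r/(2πR²) = (4π×10^-7)(0.2779)(0.0513)/(2π·0.0839²) = 4.05×10^-7 T.

4.05×10^-7 T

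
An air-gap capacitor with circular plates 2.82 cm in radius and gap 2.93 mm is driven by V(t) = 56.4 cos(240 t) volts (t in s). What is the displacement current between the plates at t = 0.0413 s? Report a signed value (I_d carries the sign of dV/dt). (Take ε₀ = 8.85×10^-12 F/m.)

4.78×10^-8 A

C = ε₀A/d = (8.85×10^-12)(2.498×10^-3)/(2.93×10^-3) = 7.545×10^-12 F. dV/dt = V₀ω·−sin(ωt); at ωt = 9.912 rad this factor is 0.4682.
I_d = C dV/dt = (7.545×10^-12)(56.4)(240)(0.4682) = 4.78×10^-8 A.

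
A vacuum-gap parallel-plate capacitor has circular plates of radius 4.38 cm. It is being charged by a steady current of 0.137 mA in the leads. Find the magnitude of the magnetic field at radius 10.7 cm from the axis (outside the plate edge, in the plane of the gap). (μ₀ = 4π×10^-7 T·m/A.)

2.56×10^-10 T

By continuity the displacement current in the gap matches the conduction current: I_d = 1.37×10^-4 A.
With r > R the enclosed displacement current is the full I_d; B = μ₀ I_d / (2πr) = 2.56×10^-10 T.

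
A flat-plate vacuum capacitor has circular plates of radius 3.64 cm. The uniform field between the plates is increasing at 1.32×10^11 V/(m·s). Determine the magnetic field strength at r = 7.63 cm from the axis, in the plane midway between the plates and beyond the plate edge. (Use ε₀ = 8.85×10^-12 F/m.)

I_d = ε₀ dΦ_E/dt = ε₀ πR² (dE/dt) = (8.85×10^-12)(4.162×10^-3)(1.32×10^11) = 4.862×10^-3 A through the full plate area.
Outside the plates the loop encloses all of I_d, so B·2πr = μ₀ I_d and B = 1.27×10^-8 T.

1.27×10^-8 T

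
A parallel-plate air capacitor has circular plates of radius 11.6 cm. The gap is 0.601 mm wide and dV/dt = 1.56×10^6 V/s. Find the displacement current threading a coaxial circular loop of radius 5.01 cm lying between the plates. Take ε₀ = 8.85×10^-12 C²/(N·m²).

dE/dt = (dV/dt)/d = 2.596×10^9 V/(m·s); I_d = ε₀(πR²)(dE/dt) = (8.85×10^-12)(0.04227)(2.596×10^9) = 9.711×10^-4 A.
Through an area πr² the displacement current is I_d·(πr²/πR²) = I_d (r/R)² = 1.81×10^-4 A.

1.81×10^-4 A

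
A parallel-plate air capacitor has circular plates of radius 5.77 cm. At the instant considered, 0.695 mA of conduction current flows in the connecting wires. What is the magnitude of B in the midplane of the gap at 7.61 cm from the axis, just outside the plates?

By continuity the displacement current in the gap matches the conduction current: I_d = 6.95×10^-4 A.
For r ≥ R the full I_d is enclosed: B = μ₀ I_d/(2πr) = (4π×10^-7)(6.95×10^-4)/(2π·0.0761) = 1.83×10^-9 T.

1.83×10^-9 T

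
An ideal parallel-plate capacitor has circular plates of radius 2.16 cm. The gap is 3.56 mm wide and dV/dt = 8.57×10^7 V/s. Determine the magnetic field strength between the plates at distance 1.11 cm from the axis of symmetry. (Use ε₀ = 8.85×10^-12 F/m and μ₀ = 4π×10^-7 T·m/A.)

1.49×10^-9 T

With E = V/d, dE/dt = 2.407×10^10 V/(m·s) and πR² = 1.466×10^-3 m², giving I_d = ε₀ πR² dE/dt = 3.123×10^-4 A.
∮B·dl = μ₀ I_d,enc with I_d,enc = I_d r²/R² = 8.247×10^-5 A; so B = μ₀ I_d,enc/(2πr) = 1.49×10^-9 T.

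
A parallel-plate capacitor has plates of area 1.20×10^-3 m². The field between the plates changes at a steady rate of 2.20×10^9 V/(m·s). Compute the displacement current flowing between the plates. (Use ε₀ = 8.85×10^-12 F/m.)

The displacement current is ε₀ times dΦ_E/dt = ε₀ A dE/dt = (8.85×10^-12)(1.20×10^-3)(2.20×10^9) = 2.34×10^-5 A.

2.34×10^-5 A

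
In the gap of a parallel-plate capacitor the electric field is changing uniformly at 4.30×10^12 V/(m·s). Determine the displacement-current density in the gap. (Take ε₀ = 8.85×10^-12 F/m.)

38.1 A/m²

The displacement-current density is ε₀ ∂E/∂t = (8.85×10^-12)(4.30×10^12) = 38.1 A/m².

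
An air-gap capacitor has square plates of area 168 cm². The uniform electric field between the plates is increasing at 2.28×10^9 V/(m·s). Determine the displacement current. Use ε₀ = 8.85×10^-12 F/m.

3.39×10^-4 A

With a uniform field, Φ_E = EA, so I_d = ε₀ A dE/dt = 3.39×10^-4 A.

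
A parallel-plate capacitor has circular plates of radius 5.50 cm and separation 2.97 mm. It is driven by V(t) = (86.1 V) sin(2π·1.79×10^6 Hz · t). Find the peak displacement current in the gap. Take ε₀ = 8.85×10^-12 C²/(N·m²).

C = ε₀A/d = (8.85×10^-12)(9.503×10^-3)/(2.97×10^-3) = 2.832×10^-11 F; ω = 2πf = 1.125×10^7 rad/s.
I_d = C dV/dt, so |I_d|_max = C V₀ ω = (2.832×10^-11)(86.1)(1.125×10^7) = 0.0274 A.

0.0274 A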